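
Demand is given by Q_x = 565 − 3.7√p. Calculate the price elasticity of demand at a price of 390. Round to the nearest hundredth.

-0.07

At p = 390, Q_x = 491.9309.
dQ_x/dp = −3.7/(2√p) = −3.7/(2·19.7484).
Point elasticity E = (dQ_x/dp)·(p/Q_x) = -0.0937 × 390/491.9309 ≈ -0.07.
|E| < 1, so demand is inelastic at this price.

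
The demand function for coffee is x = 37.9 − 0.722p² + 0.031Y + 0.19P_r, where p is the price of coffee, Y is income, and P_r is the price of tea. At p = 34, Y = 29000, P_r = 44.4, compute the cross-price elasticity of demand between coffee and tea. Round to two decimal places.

Substituting, x = 37.9 − 0.722(34)² + 0.031(29000) + 0.19(44.4) = 37.9 − 834.632 + 899 + 8.436 = 110.704.
∂x/∂P_r = +0.19, so E_xy = 0.19·(44.4/110.704) ≈ 0.08.
E_xy > 0: the goods are substitutes.

0.08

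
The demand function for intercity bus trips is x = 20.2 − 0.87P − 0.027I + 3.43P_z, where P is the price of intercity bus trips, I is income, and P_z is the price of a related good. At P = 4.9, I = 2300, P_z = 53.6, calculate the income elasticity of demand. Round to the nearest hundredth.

-0.45

x = 20.2 − 0.87(4.9) − 0.027(2300) + 3.43(53.6) = 20.2 − 4.263 − 62.1 + 183.848 = 137.685.
∂x/∂I = −0.027, so E_I = -0.027·(2300/137.685) ≈ -0.45.
E_I < 0: inferior good.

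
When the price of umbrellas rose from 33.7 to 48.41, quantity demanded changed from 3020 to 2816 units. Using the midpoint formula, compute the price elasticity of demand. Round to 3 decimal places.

%Δq = (2816 − 3020)/[(3020 + 2816)/2] = -204/2918 ≈ -0.0699.
%Δp = (48.41 − 33.7)/[(33.7 + 48.41)/2] = 14.71/41.055 ≈ 0.3583.
Arc elasticity E = %Δq/%Δp ≈ -0.0699/0.3583 ≈ -0.195.
|E| < 1: demand is inelastic over this range.

-0.195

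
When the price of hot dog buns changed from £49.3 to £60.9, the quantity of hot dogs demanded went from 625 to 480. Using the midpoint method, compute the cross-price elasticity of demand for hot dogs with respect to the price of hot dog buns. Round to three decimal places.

%ΔQ_x = (480 − 625)/[(625+480)/2] = -145/552.5 ≈ -0.2624.
%ΔP_y = (60.9 − 49.3)/[(49.3+60.9)/2] ≈ 0.2105.
E_xy = -0.2624/0.2105 ≈ -1.247.
E_xy < 0, so hot dogs and hot dog buns are complements.

-1.247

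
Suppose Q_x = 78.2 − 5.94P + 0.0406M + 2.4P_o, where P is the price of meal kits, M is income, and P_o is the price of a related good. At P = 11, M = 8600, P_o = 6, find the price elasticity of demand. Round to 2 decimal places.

Q_x = 78.2 − 5.94(11) + 0.0406(8600) + 2.4(6) = 78.2 − 65.34 + 349.16 + 14.4 = 376.42.
∂Q_x/∂P = −5.94, so E_p = (−5.94)·(11/376.42) ≈ -0.17.
|E_p| < 1: demand is inelastic.

-0.17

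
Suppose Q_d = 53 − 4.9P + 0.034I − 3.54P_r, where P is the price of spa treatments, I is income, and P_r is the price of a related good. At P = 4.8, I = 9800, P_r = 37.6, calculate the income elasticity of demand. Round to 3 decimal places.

1.451

At the given point, Q_d = 53 − 4.9(4.8) + 0.034(9800) − 3.54(37.6) = 53 − 23.52 + 333.2 − 133.104 = 229.576.
∂Q_d/∂I = +0.034, so E_I = 0.034·(9800/229.576) ≈ 1.451.
E_I > 1: normal good (luxury).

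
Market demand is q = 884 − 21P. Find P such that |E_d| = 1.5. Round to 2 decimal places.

25.26

Set −bP/(a − bP) = −1.5 ⇒ bP = 1.5(a − bP) ⇒ bP(1+1.5) = 1.5·a.
P = 1.5·884/(21·2.5) ≈ 25.26.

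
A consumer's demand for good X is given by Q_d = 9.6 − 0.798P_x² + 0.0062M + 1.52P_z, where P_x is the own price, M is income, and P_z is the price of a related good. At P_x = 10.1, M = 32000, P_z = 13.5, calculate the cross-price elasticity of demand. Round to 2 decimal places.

0.14

Substituting, Q_d = 9.6 − 0.798(10.1)² + 0.0062(32000) + 1.52(13.5) = 9.6 − 81.404 + 198.4 + 20.52 = 147.116.
∂Q_d/∂P_z = +1.52, so E_xy = 1.52·(13.5/147.116) ≈ 0.14.
E_xy > 0: the goods are substitutes.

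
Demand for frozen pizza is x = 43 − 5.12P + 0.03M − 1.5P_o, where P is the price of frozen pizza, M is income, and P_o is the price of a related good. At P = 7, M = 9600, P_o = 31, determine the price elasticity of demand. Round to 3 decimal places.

-0.144

Evaluating quantity at (P, M, P_o) gives x = 43 − 5.12(7) + 0.03(9600) − 1.5(31) = 43 − 35.84 + 288 − 46.5 = 248.66.
∂x/∂P = −5.12, so E_p = (−5.12)·(7/248.66) ≈ -0.144.
|E_p| < 1: demand is inelastic.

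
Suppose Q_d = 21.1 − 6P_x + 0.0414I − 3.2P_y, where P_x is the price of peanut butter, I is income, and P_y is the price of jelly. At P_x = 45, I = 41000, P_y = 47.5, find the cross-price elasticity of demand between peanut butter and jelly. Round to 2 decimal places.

Substituting, Q_d = 21.1 − 6(45) + 0.0414(41000) − 3.2(47.5) = 21.1 − 270 + 1697.4 − 152 = 1296.5.
∂Q_d/∂P_y = −3.2, so E_xy = -3.2·(47.5/1296.5) ≈ -0.12.
E_xy < 0: the goods are complements.

-0.12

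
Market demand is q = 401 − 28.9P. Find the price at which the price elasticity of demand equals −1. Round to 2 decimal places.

For linear demand q = a − bP, E = −bP/(a − bP). |E| = 1 ⇒ bP = a − bP ⇒ P = a/(2b).
P = 401/(2·28.9) ≈ 6.94.

6.94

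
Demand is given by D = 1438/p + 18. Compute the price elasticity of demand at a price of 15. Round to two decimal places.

At p = 15, D = 113.8667.
dD/dp = −1438/p² = −6.3911.
Point elasticity E = (dD/dp)·(p/D) = -6.3911 × 15/113.8667 ≈ -0.84.
|E| < 1, so demand is inelastic at this price.

-0.84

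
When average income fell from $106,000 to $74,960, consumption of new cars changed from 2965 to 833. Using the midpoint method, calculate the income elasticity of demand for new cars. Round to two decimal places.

%ΔQ = (833 − 2965)/[(2965+833)/2] = -2132/1899 ≈ -1.1227.
%ΔY = (74,960 − 106,000)/[(106,000+74,960)/2] = -31040/90480 ≈ -0.3431.
E_I = %ΔQ/%ΔY ≈ 3.27.
E_I > 1: normal good (luxury).

3.27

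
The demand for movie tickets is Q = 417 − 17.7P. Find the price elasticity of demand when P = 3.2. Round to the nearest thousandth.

-0.157

At P = 3.2, Q = 360.36.
dQ/dP = −17.7.
Point elasticity E = (dQ/dP)·(P/Q) = -17.7 × 3.2/360.36 ≈ -0.157.
|E| < 1, so demand is inelastic at this price.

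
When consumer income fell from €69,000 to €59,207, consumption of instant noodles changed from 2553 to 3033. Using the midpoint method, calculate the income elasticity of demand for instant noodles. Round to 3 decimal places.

-1.125

%ΔQ = (3033 − 2553)/[(2553+3033)/2] = 480/2793 ≈ 0.1719.
%ΔM = (59,207 − 69,000)/[(69,000+59,207)/2] = -9793/64103.5 ≈ -0.1528.
E_I = %ΔQ/%ΔM ≈ -1.125.
E_I < 0: inferior good.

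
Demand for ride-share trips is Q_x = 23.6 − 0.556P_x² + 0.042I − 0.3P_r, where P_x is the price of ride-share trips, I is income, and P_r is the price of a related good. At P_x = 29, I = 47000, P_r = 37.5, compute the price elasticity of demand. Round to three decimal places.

Evaluating quantity at (P_x, I, P_r) gives Q_x = 23.6 − 0.556(29)² + 0.042(47000) − 0.3(37.5) = 23.6 − 467.596 + 1974 − 11.25 = 1518.754.
∂Q_x/∂P_x = −2·0.556·P_x = -32.248, so E_p = -32.248·(29/1518.754) ≈ -0.616.
|E_p| < 1: demand is inelastic.

-0.616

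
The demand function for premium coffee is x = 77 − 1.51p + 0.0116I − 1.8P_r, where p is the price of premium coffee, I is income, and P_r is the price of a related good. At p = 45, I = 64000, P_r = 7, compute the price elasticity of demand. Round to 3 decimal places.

-0.092

First evaluate x: 77 − 1.51(45) + 0.0116(64000) − 1.8(7) = 77 − 67.95 + 742.4 − 12.6 = 738.85.
∂x/∂p = −1.51, so E_p = (−1.51)·(45/738.85) ≈ -0.092.
|E_p| < 1: demand is inelastic.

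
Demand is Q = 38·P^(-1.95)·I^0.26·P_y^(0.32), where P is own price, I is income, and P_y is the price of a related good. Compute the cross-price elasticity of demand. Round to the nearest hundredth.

0.32

For a Cobb–Douglas (constant-elasticity) form Q = A·P_y^α·…, the elasticity with respect to P_y equals the exponent α at every point.
Here the exponent on P_y is 0.32, so the cross-price elasticity of demand is 0.32.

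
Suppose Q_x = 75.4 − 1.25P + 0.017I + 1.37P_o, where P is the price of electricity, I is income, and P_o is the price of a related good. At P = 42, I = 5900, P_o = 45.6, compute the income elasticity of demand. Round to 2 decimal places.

0.54

Q_x = 75.4 − 1.25(42) + 0.017(5900) + 1.37(45.6) = 75.4 − 52.5 + 100.3 + 62.472 = 185.672.
∂Q_x/∂I = +0.017, so E_I = 0.017·(5900/185.672) ≈ 0.54.
E_I ∈ (0,1): normal good (necessity).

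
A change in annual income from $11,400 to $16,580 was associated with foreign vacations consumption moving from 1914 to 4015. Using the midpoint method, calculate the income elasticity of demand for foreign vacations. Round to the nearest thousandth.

%ΔQ = (4015 − 1914)/[(1914+4015)/2] = 2101/2964.5 ≈ 0.7087.
%ΔI = (16,580 − 11,400)/[(11,400+16,580)/2] = 5180/13990 ≈ 0.3703.
E_I = %ΔQ/%ΔI ≈ 1.914.
E_I > 1: normal good (luxury).

1.914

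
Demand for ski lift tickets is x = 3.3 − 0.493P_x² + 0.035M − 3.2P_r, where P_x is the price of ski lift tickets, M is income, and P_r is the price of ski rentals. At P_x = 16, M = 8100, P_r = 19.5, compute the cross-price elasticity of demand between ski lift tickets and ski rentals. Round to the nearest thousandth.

First evaluate x: 3.3 − 0.493(16)² + 0.035(8100) − 3.2(19.5) = 3.3 − 126.208 + 283.5 − 62.4 = 98.192.
∂x/∂P_r = −3.2, so E_xy = -3.2·(19.5/98.192) ≈ -0.635.
E_xy < 0: the goods are complements.

-0.635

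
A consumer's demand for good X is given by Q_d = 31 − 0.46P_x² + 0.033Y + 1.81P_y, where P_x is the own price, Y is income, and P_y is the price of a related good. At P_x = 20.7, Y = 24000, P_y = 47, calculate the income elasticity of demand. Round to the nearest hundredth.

First evaluate Q_d: 31 − 0.46(20.7)² + 0.033(24000) + 1.81(47) = 31 − 197.1054 + 792 + 85.07 = 710.9646.
∂Q_d/∂Y = +0.033, so E_I = 0.033·(24000/710.9646) ≈ 1.11.
E_I > 1: normal good (luxury).

1.11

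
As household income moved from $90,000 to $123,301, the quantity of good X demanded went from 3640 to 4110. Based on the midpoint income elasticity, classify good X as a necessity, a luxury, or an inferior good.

necessity

%ΔQ = (4110 − 3640)/[(3640+4110)/2] = 470/3875 ≈ 0.1213.
%ΔM = (123,301 − 90,000)/[(90,000+123,301)/2] = 33301/106650.5 ≈ 0.3122.
E_I = %ΔQ/%ΔM ≈ 0.388.
E_I ∈ (0,1): normal good (necessity).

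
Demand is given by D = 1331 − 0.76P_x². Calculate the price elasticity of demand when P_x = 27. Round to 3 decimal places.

-1.426

At P_x = 27, D = 776.96.
dD/dP_x = −2·0.76·P_x = −41.04.
Point elasticity E = (dD/dP_x)·(P_x/D) = -41.04 × 27/776.96 ≈ -1.426.
|E| > 1, so demand is elastic at this price.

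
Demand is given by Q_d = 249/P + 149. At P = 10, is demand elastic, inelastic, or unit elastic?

At P = 10, Q_d = 173.9.
dQ_d/dP = −249/P² = −2.49.
Point elasticity E = (dQ_d/dP)·(P/Q_d) = -2.49 × 10/173.9 ≈ -0.143.
|E| ≈ 0.143 < 1, so demand is inelastic.

inelastic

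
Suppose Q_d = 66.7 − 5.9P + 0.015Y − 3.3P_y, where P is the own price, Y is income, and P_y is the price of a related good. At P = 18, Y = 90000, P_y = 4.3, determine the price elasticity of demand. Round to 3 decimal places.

-0.082

First evaluate Q_d: 66.7 − 5.9(18) + 0.015(90000) − 3.3(4.3) = 66.7 − 106.2 + 1350 − 14.19 = 1296.31.
∂Q_d/∂P = −5.9, so E_p = (−5.9)·(18/1296.31) ≈ -0.082.
|E_p| < 1: demand is inelastic.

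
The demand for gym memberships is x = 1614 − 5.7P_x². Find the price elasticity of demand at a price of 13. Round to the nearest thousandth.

-2.961

At P_x = 13, x = 650.7.
dx/dP_x = −2·5.7·P_x = −148.2.
Point elasticity E = (dx/dP_x)·(P_x/x) = -148.2 × 13/650.7 ≈ -2.961.
|E| > 1, so demand is elastic at this price.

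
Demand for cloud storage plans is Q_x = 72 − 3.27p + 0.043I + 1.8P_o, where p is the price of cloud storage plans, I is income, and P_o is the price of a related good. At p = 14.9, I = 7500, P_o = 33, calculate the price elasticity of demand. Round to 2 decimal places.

-0.12

First evaluate Q_x: 72 − 3.27(14.9) + 0.043(7500) + 1.8(33) = 72 − 48.723 + 322.5 + 59.4 = 405.177.
∂Q_x/∂p = −3.27, so E_p = (−3.27)·(14.9/405.177) ≈ -0.12.
|E_p| < 1: demand is inelastic.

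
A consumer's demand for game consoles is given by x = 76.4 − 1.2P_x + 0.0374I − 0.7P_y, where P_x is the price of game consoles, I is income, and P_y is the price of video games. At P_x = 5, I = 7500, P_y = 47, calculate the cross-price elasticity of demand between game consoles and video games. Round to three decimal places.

x = 76.4 − 1.2(5) + 0.0374(7500) − 0.7(47) = 76.4 − 6 + 280.5 − 32.9 = 318.
∂x/∂P_y = −0.7, so E_xy = -0.7·(47/318) ≈ -0.103.
E_xy < 0: the goods are complements.

-0.103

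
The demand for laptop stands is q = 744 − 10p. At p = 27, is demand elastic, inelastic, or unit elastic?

inelastic

At p = 27, q = 474.
dq/dp = −10.
Point elasticity E = (dq/dp)·(p/q) = -10 × 27/474 ≈ -0.570.
|E| ≈ 0.570 < 1, so demand is inelastic.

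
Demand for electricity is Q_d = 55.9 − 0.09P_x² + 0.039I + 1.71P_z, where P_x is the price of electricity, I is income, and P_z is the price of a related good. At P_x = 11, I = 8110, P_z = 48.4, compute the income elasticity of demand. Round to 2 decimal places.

Evaluating quantity at (P_x, I, P_z) gives Q_d = 55.9 − 0.09(11)² + 0.039(8110) + 1.71(48.4) = 55.9 − 10.89 + 316.29 + 82.764 = 444.064.
∂Q_d/∂I = +0.039, so E_I = 0.039·(8110/444.064) ≈ 0.71.
E_I ∈ (0,1): normal good (necessity).

0.71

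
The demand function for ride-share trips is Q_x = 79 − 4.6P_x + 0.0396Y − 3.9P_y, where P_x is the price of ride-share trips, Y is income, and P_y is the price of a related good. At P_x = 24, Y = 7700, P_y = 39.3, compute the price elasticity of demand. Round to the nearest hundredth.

Q_x = 79 − 4.6(24) + 0.0396(7700) − 3.9(39.3) = 79 − 110.4 + 304.92 − 153.27 = 120.25.
∂Q_x/∂P_x = −4.6, so E_p = (−4.6)·(24/120.25) ≈ -0.92.
|E_p| < 1: demand is inelastic.

-0.92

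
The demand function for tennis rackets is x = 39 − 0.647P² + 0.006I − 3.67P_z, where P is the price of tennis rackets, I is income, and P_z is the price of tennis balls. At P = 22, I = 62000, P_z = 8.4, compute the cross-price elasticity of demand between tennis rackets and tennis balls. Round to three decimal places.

Substituting, x = 39 − 0.647(22)² + 0.006(62000) − 3.67(8.4) = 39 − 313.148 + 372 − 30.828 = 67.024.
∂x/∂P_z = −3.67, so E_xy = -3.67·(8.4/67.024) ≈ -0.460.
E_xy < 0: the goods are complements.

-0.460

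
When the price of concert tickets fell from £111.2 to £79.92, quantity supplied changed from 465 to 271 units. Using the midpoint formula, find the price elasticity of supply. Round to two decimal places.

%Δq = (271 − 465)/[(465 + 271)/2] = -194/368 ≈ -0.5272.
%Δp = (79.92 − 111.2)/[(111.2 + 79.92)/2] = -31.28/95.56 ≈ -0.3273.
Arc elasticity E = %Δq/%Δp ≈ -0.5272/-0.3273 ≈ 1.61.
|E| > 1: supply is elastic over this range.

1.61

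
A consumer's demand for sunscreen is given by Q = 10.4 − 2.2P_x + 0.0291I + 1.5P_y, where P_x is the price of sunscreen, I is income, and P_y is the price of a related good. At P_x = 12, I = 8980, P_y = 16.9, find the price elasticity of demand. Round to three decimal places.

Evaluating quantity at (P_x, I, P_y) gives Q = 10.4 − 2.2(12) + 0.0291(8980) + 1.5(16.9) = 10.4 − 26.4 + 261.318 + 25.35 = 270.668.
∂Q/∂P_x = −2.2, so E_p = (−2.2)·(12/270.668) ≈ -0.098.
|E_p| < 1: demand is inelastic.

-0.098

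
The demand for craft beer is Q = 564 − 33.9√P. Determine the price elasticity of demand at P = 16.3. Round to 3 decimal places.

At P = 16.3, Q = 427.1347.
dQ/dP = −33.9/(2√P) = −33.9/(2·4.0373).
Point elasticity E = (dQ/dP)·(P/Q) = -4.1983 × 16.3/427.1347 ≈ -0.160.
|E| < 1, so demand is inelastic at this price.

-0.160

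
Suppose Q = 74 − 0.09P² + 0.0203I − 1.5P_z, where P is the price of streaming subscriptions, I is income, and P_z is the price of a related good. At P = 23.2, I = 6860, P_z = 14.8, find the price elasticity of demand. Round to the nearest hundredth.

Q = 74 − 0.09(23.2)² + 0.0203(6860) − 1.5(14.8) = 74 − 48.4416 + 139.258 − 22.2 = 142.6164.
∂Q/∂P = −2·0.09·P = -4.176, so E_p = -4.176·(23.2/142.6164) ≈ -0.68.
|E_p| < 1: demand is inelastic.

-0.68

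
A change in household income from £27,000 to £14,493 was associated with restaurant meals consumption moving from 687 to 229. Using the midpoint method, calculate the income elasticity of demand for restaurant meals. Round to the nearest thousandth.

%ΔQ = (229 − 687)/[(687+229)/2] = -458/458 ≈ -1.0000.
%ΔM = (14,493 − 27,000)/[(27,000+14,493)/2] = -12507/20746.5 ≈ -0.6028.
E_I = %ΔQ/%ΔM ≈ 1.659.
E_I > 1: normal good (luxury).

1.659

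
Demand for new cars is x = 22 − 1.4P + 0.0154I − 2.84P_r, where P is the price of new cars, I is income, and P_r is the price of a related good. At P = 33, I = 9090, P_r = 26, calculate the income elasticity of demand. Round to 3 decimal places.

Evaluating quantity at (P, I, P_r) gives x = 22 − 1.4(33) + 0.0154(9090) − 2.84(26) = 22 − 46.2 + 139.986 − 73.84 = 41.946.
∂x/∂I = +0.0154, so E_I = 0.0154·(9090/41.946) ≈ 3.337.
E_I > 1: normal good (luxury).

3.337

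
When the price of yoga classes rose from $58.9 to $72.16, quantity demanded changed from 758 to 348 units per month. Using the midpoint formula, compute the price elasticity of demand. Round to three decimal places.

%Δq = (348 − 758)/[(758 + 348)/2] = -410/553 ≈ -0.7414.
%Δp = (72.16 − 58.9)/[(58.9 + 72.16)/2] = 13.26/65.53 ≈ 0.2024.
Arc elasticity E = %Δq/%Δp ≈ -0.7414/0.2024 ≈ -3.664.
|E| > 1: demand is elastic over this range.

-3.664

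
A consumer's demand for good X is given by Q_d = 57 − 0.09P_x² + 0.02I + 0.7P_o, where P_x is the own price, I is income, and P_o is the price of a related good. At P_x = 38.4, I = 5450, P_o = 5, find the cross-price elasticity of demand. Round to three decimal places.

First evaluate Q_d: 57 − 0.09(38.4)² + 0.02(5450) + 0.7(5) = 57 − 132.7104 + 109 + 3.5 = 36.7896.
∂Q_d/∂P_o = +0.7, so E_xy = 0.7·(5/36.7896) ≈ 0.095.
E_xy > 0: the goods are substitutes.

0.095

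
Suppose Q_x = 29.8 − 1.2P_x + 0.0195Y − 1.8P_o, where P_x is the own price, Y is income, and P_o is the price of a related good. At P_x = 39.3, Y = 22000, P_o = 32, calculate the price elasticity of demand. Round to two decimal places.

Substituting, Q_x = 29.8 − 1.2(39.3) + 0.0195(22000) − 1.8(32) = 29.8 − 47.16 + 429 − 57.6 = 354.04.
∂Q_x/∂P_x = −1.2, so E_p = (−1.2)·(39.3/354.04) ≈ -0.13.
|E_p| < 1: demand is inelastic.

-0.13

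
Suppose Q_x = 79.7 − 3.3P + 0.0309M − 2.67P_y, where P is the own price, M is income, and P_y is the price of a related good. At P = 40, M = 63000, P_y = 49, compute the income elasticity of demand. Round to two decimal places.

1.10

Evaluating quantity at (P, M, P_y) gives Q_x = 79.7 − 3.3(40) + 0.0309(63000) − 2.67(49) = 79.7 − 132 + 1946.7 − 130.83 = 1763.57.
∂Q_x/∂M = +0.0309, so E_I = 0.0309·(63000/1763.57) ≈ 1.10.
E_I > 1: normal good (luxury).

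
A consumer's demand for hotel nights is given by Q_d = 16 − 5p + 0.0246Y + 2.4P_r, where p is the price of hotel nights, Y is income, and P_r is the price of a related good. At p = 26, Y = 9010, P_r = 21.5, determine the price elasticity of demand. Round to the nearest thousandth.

-0.816

Evaluating quantity at (p, Y, P_r) gives Q_d = 16 − 5(26) + 0.0246(9010) + 2.4(21.5) = 16 − 130 + 221.646 + 51.6 = 159.246.
∂Q_d/∂p = −5, so E_p = (−5)·(26/159.246) ≈ -0.816.
|E_p| < 1: demand is inelastic.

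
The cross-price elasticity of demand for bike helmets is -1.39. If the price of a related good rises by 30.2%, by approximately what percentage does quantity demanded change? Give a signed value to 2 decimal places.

%ΔQ ≈ E × %ΔP_y = (-1.39) × (30.2%) ≈ -41.98%.

-41.98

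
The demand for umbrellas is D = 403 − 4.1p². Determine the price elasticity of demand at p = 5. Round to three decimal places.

-0.682

At p = 5, D = 300.5.
dD/dp = −2·4.1·p = −41.
Point elasticity E = (dD/dp)·(p/D) = -41 × 5/300.5 ≈ -0.682.
|E| < 1, so demand is inelastic at this price.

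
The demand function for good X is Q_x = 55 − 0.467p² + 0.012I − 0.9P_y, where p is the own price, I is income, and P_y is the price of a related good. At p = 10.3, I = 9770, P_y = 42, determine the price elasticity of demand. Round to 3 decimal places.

At the given point, Q_x = 55 − 0.467(10.3)² + 0.012(9770) − 0.9(42) = 55 − 49.544 + 117.24 − 37.8 = 84.896.
∂Q_x/∂p = −2·0.467·p = -9.6202, so E_p = -9.6202·(10.3/84.896) ≈ -1.167.
|E_p| > 1: demand is elastic.

-1.167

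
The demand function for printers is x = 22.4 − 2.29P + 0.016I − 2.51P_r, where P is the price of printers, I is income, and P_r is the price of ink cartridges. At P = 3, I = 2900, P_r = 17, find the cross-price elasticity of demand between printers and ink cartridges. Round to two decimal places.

-2.22

x = 22.4 − 2.29(3) + 0.016(2900) − 2.51(17) = 22.4 − 6.87 + 46.4 − 42.67 = 19.26.
∂x/∂P_r = −2.51, so E_xy = -2.51·(17/19.26) ≈ -2.22.
E_xy < 0: the goods are complements.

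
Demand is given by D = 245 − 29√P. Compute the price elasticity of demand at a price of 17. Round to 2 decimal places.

At P = 17, D = 125.4299.
dD/dP = −29/(2√P) = −29/(2·4.1231).
Point elasticity E = (dD/dP)·(P/D) = -3.5168 × 17/125.4299 ≈ -0.48.
|E| < 1, so demand is inelastic at this price.

-0.48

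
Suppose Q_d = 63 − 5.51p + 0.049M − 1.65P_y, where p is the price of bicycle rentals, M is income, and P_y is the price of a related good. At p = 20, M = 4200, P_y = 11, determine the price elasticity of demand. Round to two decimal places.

Substituting, Q_d = 63 − 5.51(20) + 0.049(4200) − 1.65(11) = 63 − 110.2 + 205.8 − 18.15 = 140.45.
∂Q_d/∂p = −5.51, so E_p = (−5.51)·(20/140.45) ≈ -0.78.
|E_p| < 1: demand is inelastic.

-0.78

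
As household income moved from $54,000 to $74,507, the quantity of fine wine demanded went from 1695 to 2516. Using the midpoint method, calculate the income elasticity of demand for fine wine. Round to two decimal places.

1.22

%ΔQ = (2516 − 1695)/[(1695+2516)/2] = 821/2105.5 ≈ 0.3899.
%ΔI = (74,507 − 54,000)/[(54,000+74,507)/2] = 20507/64253.5 ≈ 0.3192.
E_I = %ΔQ/%ΔI ≈ 1.22.
E_I > 1: normal good (luxury).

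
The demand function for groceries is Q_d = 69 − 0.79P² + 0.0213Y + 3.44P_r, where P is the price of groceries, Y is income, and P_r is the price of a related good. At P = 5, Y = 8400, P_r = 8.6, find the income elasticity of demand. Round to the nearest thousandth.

First evaluate Q_d: 69 − 0.79(5)² + 0.0213(8400) + 3.44(8.6) = 69 − 19.75 + 178.92 + 29.584 = 257.754.
∂Q_d/∂Y = +0.0213, so E_I = 0.0213·(8400/257.754) ≈ 0.694.
E_I ∈ (0,1): normal good (necessity).

0.694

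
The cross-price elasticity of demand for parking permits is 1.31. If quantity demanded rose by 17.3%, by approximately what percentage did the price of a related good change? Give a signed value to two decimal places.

%ΔQ ≈ E × %ΔP_y ⇒ %ΔP_y = %ΔQ / E = (17.3%)/(1.31) ≈ 13.21%.

13.21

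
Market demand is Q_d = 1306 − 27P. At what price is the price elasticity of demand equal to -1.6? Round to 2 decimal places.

Set −bP/(a − bP) = −1.6 ⇒ bP = 1.6(a − bP) ⇒ bP(1+1.6) = 1.6·a.
P = 1.6·1306/(27·2.6) ≈ 29.77.

29.77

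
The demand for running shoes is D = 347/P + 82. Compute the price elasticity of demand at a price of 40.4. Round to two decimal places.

-0.09

At P = 40.4, D = 90.5891.
dD/dP = −347/P² = −0.2126.
Point elasticity E = (dD/dP)·(P/D) = -0.2126 × 40.4/90.5891 ≈ -0.09.
|E| < 1, so demand is inelastic at this price.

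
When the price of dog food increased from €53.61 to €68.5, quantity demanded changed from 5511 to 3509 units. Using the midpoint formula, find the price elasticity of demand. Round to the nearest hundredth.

%ΔQ = (3509 − 5511)/[(5511 + 3509)/2] = -2002/4510 ≈ -0.4439.
%ΔP = (68.5 − 53.61)/[(53.61 + 68.5)/2] = 14.89/61.055 ≈ 0.2439.
Arc elasticity E = %ΔQ/%ΔP ≈ -0.4439/0.2439 ≈ -1.82.
|E| > 1: demand is elastic over this range.

-1.82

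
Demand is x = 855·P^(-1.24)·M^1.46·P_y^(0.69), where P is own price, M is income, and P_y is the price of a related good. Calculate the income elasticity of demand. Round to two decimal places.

1.46

For a Cobb–Douglas (constant-elasticity) form x = A·M^α·…, the elasticity with respect to M equals the exponent α at every point.
Here the exponent on M is 1.46, so the income elasticity of demand is 1.46.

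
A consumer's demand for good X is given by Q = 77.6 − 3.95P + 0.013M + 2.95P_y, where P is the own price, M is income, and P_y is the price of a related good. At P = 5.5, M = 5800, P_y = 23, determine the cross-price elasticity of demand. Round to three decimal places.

0.341

First evaluate Q: 77.6 − 3.95(5.5) + 0.013(5800) + 2.95(23) = 77.6 − 21.725 + 75.4 + 67.85 = 199.125.
∂Q/∂P_y = +2.95, so E_xy = 2.95·(23/199.125) ≈ 0.341.
E_xy > 0: the goods are substitutes.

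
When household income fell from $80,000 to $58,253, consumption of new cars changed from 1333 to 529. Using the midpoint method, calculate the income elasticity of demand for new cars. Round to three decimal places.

2.745

%ΔQ = (529 − 1333)/[(1333+529)/2] = -804/931 ≈ -0.8636.
%ΔI = (58,253 − 80,000)/[(80,000+58,253)/2] = -21747/69126.5 ≈ -0.3146.
E_I = %ΔQ/%ΔI ≈ 2.745.
E_I > 1: normal good (luxury).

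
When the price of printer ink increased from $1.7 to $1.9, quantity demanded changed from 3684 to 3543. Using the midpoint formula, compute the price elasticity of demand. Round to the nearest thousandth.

%Δq = (3543 − 3684)/[(3684 + 3543)/2] = -141/3613.5 ≈ -0.0390.
%ΔP = (1.9 − 1.7)/[(1.7 + 1.9)/2] = 0.2/1.8 ≈ 0.1111.
Arc elasticity E = %Δq/%ΔP ≈ -0.0390/0.1111 ≈ -0.351.
|E| < 1: demand is inelastic over this range.

-0.351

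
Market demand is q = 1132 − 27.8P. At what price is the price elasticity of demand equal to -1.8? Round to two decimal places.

26.18

Set −bP/(a − bP) = −1.8 ⇒ bP = 1.8(a − bP) ⇒ bP(1+1.8) = 1.8·a.
P = 1.8·1132/(27.8·2.8) ≈ 26.18.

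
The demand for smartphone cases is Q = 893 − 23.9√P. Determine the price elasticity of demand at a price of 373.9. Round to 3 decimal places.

-0.536

At P = 373.9, Q = 430.8578.
dQ/dP = −23.9/(2√P) = −23.9/(2·19.3365).
Point elasticity E = (dQ/dP)·(P/Q) = -0.618 × 373.9/430.8578 ≈ -0.536.
|E| < 1, so demand is inelastic at this price.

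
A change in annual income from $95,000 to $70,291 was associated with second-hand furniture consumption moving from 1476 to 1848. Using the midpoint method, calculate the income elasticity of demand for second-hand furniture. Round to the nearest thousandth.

-0.749

%ΔQ = (1848 − 1476)/[(1476+1848)/2] = 372/1662 ≈ 0.2238.
%ΔI = (70,291 − 95,000)/[(95,000+70,291)/2] = -24709/82645.5 ≈ -0.2990.
E_I = %ΔQ/%ΔI ≈ -0.749.
E_I < 0: inferior good.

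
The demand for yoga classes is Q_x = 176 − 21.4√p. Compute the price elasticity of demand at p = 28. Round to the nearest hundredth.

-0.90

At p = 28, Q_x = 62.7618.
dQ_x/dp = −21.4/(2√p) = −21.4/(2·5.2915).
Point elasticity E = (dQ_x/dp)·(p/Q_x) = -2.0221 × 28/62.7618 ≈ -0.90.
|E| < 1, so demand is inelastic at this price.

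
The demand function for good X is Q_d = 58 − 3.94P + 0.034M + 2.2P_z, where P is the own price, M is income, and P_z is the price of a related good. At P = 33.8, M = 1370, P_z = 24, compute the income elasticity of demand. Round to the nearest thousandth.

1.924

First evaluate Q_d: 58 − 3.94(33.8) + 0.034(1370) + 2.2(24) = 58 − 133.172 + 46.58 + 52.8 = 24.208.
∂Q_d/∂M = +0.034, so E_I = 0.034·(1370/24.208) ≈ 1.924.
E_I > 1: normal good (luxury).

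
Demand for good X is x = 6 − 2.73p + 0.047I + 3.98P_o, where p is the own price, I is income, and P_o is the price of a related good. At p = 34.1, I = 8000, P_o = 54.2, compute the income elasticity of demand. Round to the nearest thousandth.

At the given point, x = 6 − 2.73(34.1) + 0.047(8000) + 3.98(54.2) = 6 − 93.093 + 376 + 215.716 = 504.623.
∂x/∂I = +0.047, so E_I = 0.047·(8000/504.623) ≈ 0.745.
E_I ∈ (0,1): normal good (necessity).

0.745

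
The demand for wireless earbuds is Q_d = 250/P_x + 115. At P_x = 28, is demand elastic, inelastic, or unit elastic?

At P_x = 28, Q_d = 123.9286.
dQ_d/dP_x = −250/P_x² = −0.3189.
Point elasticity E = (dQ_d/dP_x)·(P_x/Q_d) = -0.3189 × 28/123.9286 ≈ -0.072.
|E| ≈ 0.072 < 1, so demand is inelastic.

inelastic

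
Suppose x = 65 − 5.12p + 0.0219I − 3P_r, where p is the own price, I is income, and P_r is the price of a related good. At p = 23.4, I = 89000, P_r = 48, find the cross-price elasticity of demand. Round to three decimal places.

Evaluating quantity at (p, I, P_r) gives x = 65 − 5.12(23.4) + 0.0219(89000) − 3(48) = 65 − 119.808 + 1949.1 − 144 = 1750.292.
∂x/∂P_r = −3, so E_xy = -3·(48/1750.292) ≈ -0.082.
E_xy < 0: the goods are complements.

-0.082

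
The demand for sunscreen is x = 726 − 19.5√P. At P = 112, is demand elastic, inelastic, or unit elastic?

At P = 112, x = 519.6314.
dx/dP = −19.5/(2√P) = −19.5/(2·10.583).
Point elasticity E = (dx/dP)·(P/x) = -0.9213 × 112/519.6314 ≈ -0.199.
|E| ≈ 0.199 < 1, so demand is inelastic.

inelastic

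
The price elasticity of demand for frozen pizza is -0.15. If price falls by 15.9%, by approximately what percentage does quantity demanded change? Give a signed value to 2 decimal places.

%ΔQ ≈ E × %ΔP = (-0.15) × (-15.9%) ≈ 2.39%.

2.39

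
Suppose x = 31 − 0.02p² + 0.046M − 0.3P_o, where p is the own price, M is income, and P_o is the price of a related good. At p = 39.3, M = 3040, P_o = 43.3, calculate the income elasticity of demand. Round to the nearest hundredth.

1.10

Evaluating quantity at (p, M, P_o) gives x = 31 − 0.02(39.3)² + 0.046(3040) − 0.3(43.3) = 31 − 30.8898 + 139.84 − 12.99 = 126.9602.
∂x/∂M = +0.046, so E_I = 0.046·(3040/126.9602) ≈ 1.10.
E_I > 1: normal good (luxury).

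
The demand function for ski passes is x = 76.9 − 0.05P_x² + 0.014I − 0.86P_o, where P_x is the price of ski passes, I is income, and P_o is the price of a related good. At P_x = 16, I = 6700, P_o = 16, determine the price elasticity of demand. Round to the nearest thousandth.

-0.178

First evaluate x: 76.9 − 0.05(16)² + 0.014(6700) − 0.86(16) = 76.9 − 12.8 + 93.8 − 13.76 = 144.14.
∂x/∂P_x = −2·0.05·P_x = -1.6, so E_p = -1.6·(16/144.14) ≈ -0.178.
|E_p| < 1: demand is inelastic.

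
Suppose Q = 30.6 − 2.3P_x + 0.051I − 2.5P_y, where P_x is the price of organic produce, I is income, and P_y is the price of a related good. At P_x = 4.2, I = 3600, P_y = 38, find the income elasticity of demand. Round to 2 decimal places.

Q = 30.6 − 2.3(4.2) + 0.051(3600) − 2.5(38) = 30.6 − 9.66 + 183.6 − 95 = 109.54.
∂Q/∂I = +0.051, so E_I = 0.051·(3600/109.54) ≈ 1.68.
E_I > 1: normal good (luxury).

1.68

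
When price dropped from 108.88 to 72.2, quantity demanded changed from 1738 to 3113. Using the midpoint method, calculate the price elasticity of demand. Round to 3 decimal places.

%ΔQ = (3113 − 1738)/[(1738 + 3113)/2] = 1375/2425.5 ≈ 0.5669.
%Δp = (72.2 − 108.88)/[(108.88 + 72.2)/2] = -36.68/90.54 ≈ -0.4051.
Arc elasticity E = %ΔQ/%Δp ≈ 0.5669/-0.4051 ≈ -1.399.
|E| > 1: demand is elastic over this range.

-1.399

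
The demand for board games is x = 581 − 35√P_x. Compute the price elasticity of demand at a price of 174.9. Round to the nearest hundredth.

-1.96

At P_x = 174.9, x = 118.1258.
dx/dP_x = −35/(2√P_x) = −35/(2·13.225).
Point elasticity E = (dx/dP_x)·(P_x/x) = -1.3233 × 174.9/118.1258 ≈ -1.96.
|E| > 1, so demand is elastic at this price.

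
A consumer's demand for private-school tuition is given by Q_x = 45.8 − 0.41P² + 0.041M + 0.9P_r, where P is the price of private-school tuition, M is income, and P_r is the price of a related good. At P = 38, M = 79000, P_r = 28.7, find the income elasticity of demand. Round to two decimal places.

Substituting, Q_x = 45.8 − 0.41(38)² + 0.041(79000) + 0.9(28.7) = 45.8 − 592.04 + 3239 + 25.83 = 2718.59.
∂Q_x/∂M = +0.041, so E_I = 0.041·(79000/2718.59) ≈ 1.19.
E_I > 1: normal good (luxury).

1.19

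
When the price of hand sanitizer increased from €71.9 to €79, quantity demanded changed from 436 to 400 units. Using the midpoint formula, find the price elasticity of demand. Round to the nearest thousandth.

-0.915

%ΔQ = (400 − 436)/[(436 + 400)/2] = -36/418 ≈ -0.0861.
%ΔP = (79 − 71.9)/[(71.9 + 79)/2] = 7.1/75.45 ≈ 0.0941.
Arc elasticity E = %ΔQ/%ΔP ≈ -0.0861/0.0941 ≈ -0.915.
|E| < 1: demand is inelastic over this range.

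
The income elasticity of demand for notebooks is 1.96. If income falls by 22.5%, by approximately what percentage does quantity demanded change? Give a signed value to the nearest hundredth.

-44.10

%ΔQ ≈ E × %ΔI = (1.96) × (-22.5%) = -44.10%.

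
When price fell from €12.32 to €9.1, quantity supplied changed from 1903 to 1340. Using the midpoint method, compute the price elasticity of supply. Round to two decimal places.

1.15

%ΔQ = (1340 − 1903)/[(1903 + 1340)/2] = -563/1621.5 ≈ -0.3472.
%ΔP = (9.1 − 12.32)/[(12.32 + 9.1)/2] = -3.22/10.71 ≈ -0.3007.
Arc elasticity E = %ΔQ/%ΔP ≈ -0.3472/-0.3007 ≈ 1.15.
|E| > 1: supply is elastic over this range.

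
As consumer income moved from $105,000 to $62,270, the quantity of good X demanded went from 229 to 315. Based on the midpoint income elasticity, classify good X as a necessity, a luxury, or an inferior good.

%ΔQ = (315 − 229)/[(229+315)/2] = 86/272 ≈ 0.3162.
%ΔI = (62,270 − 105,000)/[(105,000+62,270)/2] = -42730/83635 ≈ -0.5109.
E_I = %ΔQ/%ΔI ≈ -0.619.
E_I < 0: inferior good.

inferior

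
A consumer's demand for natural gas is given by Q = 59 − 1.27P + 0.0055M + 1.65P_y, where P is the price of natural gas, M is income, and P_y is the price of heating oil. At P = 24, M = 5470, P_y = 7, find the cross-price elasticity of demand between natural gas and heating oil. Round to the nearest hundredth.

0.16

Substituting, Q = 59 − 1.27(24) + 0.0055(5470) + 1.65(7) = 59 − 30.48 + 30.085 + 11.55 = 70.155.
∂Q/∂P_y = +1.65, so E_xy = 1.65·(7/70.155) ≈ 0.16.
E_xy > 0: the goods are substitutes.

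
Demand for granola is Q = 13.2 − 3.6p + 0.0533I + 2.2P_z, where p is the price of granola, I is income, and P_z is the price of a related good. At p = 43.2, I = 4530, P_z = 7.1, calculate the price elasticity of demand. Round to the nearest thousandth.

-1.355

At the given point, Q = 13.2 − 3.6(43.2) + 0.0533(4530) + 2.2(7.1) = 13.2 − 155.52 + 241.449 + 15.62 = 114.749.
∂Q/∂p = −3.6, so E_p = (−3.6)·(43.2/114.749) ≈ -1.355.
|E_p| > 1: demand is elastic.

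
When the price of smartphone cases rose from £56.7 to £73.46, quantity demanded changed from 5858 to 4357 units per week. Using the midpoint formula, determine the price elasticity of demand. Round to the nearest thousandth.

-1.141

%ΔQ = (4357 − 5858)/[(5858 + 4357)/2] = -1501/5107.5 ≈ -0.2939.
%Δp = (73.46 − 56.7)/[(56.7 + 73.46)/2] = 16.76/65.08 ≈ 0.2575.
Arc elasticity E = %ΔQ/%Δp ≈ -0.2939/0.2575 ≈ -1.141.
|E| > 1: demand is elastic over this range.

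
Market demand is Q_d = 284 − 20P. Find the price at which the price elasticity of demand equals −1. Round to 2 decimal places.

For linear demand Q_d = a − bP, E = −bP/(a − bP). |E| = 1 ⇒ bP = a − bP ⇒ P = a/(2b).
P = 284/(2·20) = 7.10.

7.10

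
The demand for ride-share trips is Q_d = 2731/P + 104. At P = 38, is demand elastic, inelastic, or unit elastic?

inelastic

At P = 38, Q_d = 175.8684.
dQ_d/dP = −2731/P² = −1.8913.
Point elasticity E = (dQ_d/dP)·(P/Q_d) = -1.8913 × 38/175.8684 ≈ -0.409.
|E| ≈ 0.409 < 1, so demand is inelastic.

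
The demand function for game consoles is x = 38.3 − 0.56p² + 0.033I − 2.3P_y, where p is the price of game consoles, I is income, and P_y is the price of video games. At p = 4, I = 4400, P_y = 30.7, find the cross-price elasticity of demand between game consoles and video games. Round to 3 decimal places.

-0.679

First evaluate x: 38.3 − 0.56(4)² + 0.033(4400) − 2.3(30.7) = 38.3 − 8.96 + 145.2 − 70.61 = 103.93.
∂x/∂P_y = −2.3, so E_xy = -2.3·(30.7/103.93) ≈ -0.679.
E_xy < 0: the goods are complements.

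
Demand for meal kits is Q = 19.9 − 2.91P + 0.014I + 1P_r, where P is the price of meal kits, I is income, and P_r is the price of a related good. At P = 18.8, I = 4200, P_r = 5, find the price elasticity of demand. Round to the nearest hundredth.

Substituting, Q = 19.9 − 2.91(18.8) + 0.014(4200) + 1(5) = 19.9 − 54.708 + 58.8 + 5 = 28.992.
∂Q/∂P = −2.91, so E_p = (−2.91)·(18.8/28.992) ≈ -1.89.
|E_p| > 1: demand is elastic.

-1.89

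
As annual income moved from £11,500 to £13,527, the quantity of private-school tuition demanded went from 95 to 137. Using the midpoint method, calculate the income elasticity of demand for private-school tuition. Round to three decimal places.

2.235

%ΔQ = (137 − 95)/[(95+137)/2] = 42/116 ≈ 0.3621.
%ΔY = (13,527 − 11,500)/[(11,500+13,527)/2] = 2027/12513.5 ≈ 0.1620.
E_I = %ΔQ/%ΔY ≈ 2.235.
E_I > 1: normal good (luxury).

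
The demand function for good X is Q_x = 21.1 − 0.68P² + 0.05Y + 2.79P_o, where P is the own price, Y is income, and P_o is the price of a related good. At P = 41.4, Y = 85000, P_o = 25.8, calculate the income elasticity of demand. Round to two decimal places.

1.34

First evaluate Q_x: 21.1 − 0.68(41.4)² + 0.05(85000) + 2.79(25.8) = 21.1 − 1165.4928 + 4250 + 71.982 = 3177.5892.
∂Q_x/∂Y = +0.05, so E_I = 0.05·(85000/3177.5892) ≈ 1.34.
E_I > 1: normal good (luxury).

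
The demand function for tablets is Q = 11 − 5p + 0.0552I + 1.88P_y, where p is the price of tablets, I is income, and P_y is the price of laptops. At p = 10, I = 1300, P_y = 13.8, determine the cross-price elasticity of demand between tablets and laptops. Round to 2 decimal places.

0.44

Q = 11 − 5(10) + 0.0552(1300) + 1.88(13.8) = 11 − 50 + 71.76 + 25.944 = 58.704.
∂Q/∂P_y = +1.88, so E_xy = 1.88·(13.8/58.704) ≈ 0.44.
E_xy > 0: the goods are substitutes.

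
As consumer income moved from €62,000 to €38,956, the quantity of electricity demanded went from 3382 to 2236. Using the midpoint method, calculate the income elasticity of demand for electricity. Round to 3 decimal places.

%ΔQ = (2236 − 3382)/[(3382+2236)/2] = -1146/2809 ≈ -0.4080.
%ΔI = (38,956 − 62,000)/[(62,000+38,956)/2] = -23044/50478 ≈ -0.4565.
E_I = %ΔQ/%ΔI ≈ 0.894.
E_I ∈ (0,1): normal good (necessity).

0.894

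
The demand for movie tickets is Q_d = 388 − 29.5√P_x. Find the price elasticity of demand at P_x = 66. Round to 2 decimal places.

-0.81

At P_x = 66, Q_d = 148.3409.
dQ_d/dP_x = −29.5/(2√P_x) = −29.5/(2·8.124).
Point elasticity E = (dQ_d/dP_x)·(P_x/Q_d) = -1.8156 × 66/148.3409 ≈ -0.81.
|E| < 1, so demand is inelastic at this price.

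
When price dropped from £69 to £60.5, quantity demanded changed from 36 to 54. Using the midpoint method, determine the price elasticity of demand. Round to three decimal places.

-3.047

%ΔQ = (54 − 36)/[(36 + 54)/2] = 18/45 ≈ 0.4000.
%Δp = (60.5 − 69)/[(69 + 60.5)/2] = -8.5/64.75 ≈ -0.1313.
Arc elasticity E = %ΔQ/%Δp ≈ 0.4000/-0.1313 ≈ -3.047.
|E| > 1: demand is elastic over this range.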